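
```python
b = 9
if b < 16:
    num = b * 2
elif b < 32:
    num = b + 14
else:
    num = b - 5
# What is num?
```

Trace:
`b = 9` → b = 9
`if b < 16: ...` → b < 16 is True → num = 18
So num = 18

Answer: 18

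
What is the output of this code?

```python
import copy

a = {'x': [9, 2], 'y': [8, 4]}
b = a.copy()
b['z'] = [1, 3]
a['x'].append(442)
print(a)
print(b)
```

Key concept: shallow copy of dict with mutable values.
Step by step:
`a = {'x': [9, 2], 'y': [8, 4]}` → a = {'x': [9, 2], 'y': [8, 4]}
`b = a.copy()` → b = {'x': [9, 2], 'y': [8, 4]}
`b['z'] = [1, 3]` → b = {'x': [9, 2], 'y': [8, 4], 'z': [1, 3]}
`a['x'].append(442)` → a = {'x': [9, 2, 442], 'y': [8, 4]}; b = {'x': [9, 2, 442], 'y': [8, 4], 'z': [1, 3]}
`print(a)` → prints {'x': [9, 2, 442], 'y': [8, 4]}
`print(b)` → prints {'x': [9, 2, 442], 'y': [8, 4], 'z': [1, 3]}

Answer:
{'x': [9, 2, 442], 'y': [8, 4]}
{'x': [9, 2, 442], 'y': [8, 4], 'z': [1, 3]}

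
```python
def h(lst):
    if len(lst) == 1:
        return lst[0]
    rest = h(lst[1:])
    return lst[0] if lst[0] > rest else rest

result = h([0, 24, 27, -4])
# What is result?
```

Recursive max over [0, 24, 27, -4] = 27

Answer: 27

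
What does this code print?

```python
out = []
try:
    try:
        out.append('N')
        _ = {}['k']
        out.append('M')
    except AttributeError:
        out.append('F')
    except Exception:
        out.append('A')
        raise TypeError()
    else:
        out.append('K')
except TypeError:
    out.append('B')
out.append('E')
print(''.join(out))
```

Execution trace: 'N' (inner try body) → 'A' (inner except Exception) → 'B' (outer except TypeError) → 'E' (after the try/except). Output: NABE

Answer: NABE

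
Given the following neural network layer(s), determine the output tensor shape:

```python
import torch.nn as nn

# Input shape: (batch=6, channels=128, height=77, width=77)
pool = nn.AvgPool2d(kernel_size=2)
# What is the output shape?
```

Input: (6, 128, 77, 77) -> Output: (6, 128, 38, 38)

Answer: (6, 128, 38, 38)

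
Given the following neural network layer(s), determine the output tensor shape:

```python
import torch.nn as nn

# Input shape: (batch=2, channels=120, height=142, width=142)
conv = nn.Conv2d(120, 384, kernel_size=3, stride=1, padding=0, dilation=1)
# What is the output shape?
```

Input: (2, 120, 142, 142) -> Output: (2, 384, 140, 140)

Answer: (2, 384, 140, 140)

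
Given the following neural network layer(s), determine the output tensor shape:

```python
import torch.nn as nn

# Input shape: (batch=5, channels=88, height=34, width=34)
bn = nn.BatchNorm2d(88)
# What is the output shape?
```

Input: (5, 88, 34, 34) -> Output: (5, 88, 34, 34)

Answer: (5, 88, 34, 34)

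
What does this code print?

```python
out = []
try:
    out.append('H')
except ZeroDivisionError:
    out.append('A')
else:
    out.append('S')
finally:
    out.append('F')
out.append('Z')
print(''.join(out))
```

Execution trace: 'H' (try body, no exception) → 'S' (else) → 'F' (finally) → 'Z' (after the try/except). Output: HSFZ

Answer: HSFZ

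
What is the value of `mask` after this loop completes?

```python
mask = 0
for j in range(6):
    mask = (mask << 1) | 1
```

Build 6 consecutive 1-bits: 0b111111
`mask` takes the values: 0 → 1 → 3 → 7 → 15 → 31 → 63

Answer: 63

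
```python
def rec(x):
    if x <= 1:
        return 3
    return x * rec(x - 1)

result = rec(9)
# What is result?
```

rec(9) = 9 * 8 * 7 * 6 * 5 * 4 * 3 * 2 * 3 = 1088640

Answer: 1088640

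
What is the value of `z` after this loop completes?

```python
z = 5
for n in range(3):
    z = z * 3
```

Multiply by 3, 3 times: 5 * 3^3 = 135
`z` takes the values: 5 → 15 → 45 → 135

Answer: 135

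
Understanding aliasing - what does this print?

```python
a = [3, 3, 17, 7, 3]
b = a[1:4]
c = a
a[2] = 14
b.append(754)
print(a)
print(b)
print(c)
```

Key concept: slice vs alias.
Step by step:
`a = [3, 3, 17, 7, 3]` → a = [3, 3, 17, 7, 3]
`b = a[1:4]` → b = [3, 17, 7]
`c = a` → c = [3, 3, 17, 7, 3] (same object as a)
`a[2] = 14` → a = [3, 3, 14, 7, 3] (same object as c); c = [3, 3, 14, 7, 3] (same object as a)
`b.append(754)` → b = [3, 17, 7, 754]
`print(a)` → prints [3, 3, 14, 7, 3]
`print(b)` → prints [3, 17, 7, 754]
`print(c)` → prints [3, 3, 14, 7, 3]

Answer:
[3, 3, 14, 7, 3]
[3, 17, 7, 754]
[3, 3, 14, 7, 3]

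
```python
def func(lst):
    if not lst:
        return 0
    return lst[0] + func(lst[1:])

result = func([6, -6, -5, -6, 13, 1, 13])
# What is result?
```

6 + (-6) + (-5) + (-6) + 13 + 1 + 13 + 0 = 16

Answer: 16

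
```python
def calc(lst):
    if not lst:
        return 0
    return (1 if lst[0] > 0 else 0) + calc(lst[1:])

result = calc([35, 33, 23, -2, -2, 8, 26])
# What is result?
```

Count of positive elements in [35, 33, 23, -2, -2, 8, 26] = 5

Answer: 5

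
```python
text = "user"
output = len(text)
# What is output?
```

Trace:
`text = "user"` → text = 'user'
`output = len(text)` → output = 4
So output = 4

Answer: 4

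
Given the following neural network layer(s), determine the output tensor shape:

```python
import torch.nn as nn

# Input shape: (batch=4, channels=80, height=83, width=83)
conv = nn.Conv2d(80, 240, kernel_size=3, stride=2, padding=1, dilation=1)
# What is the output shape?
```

Input: (4, 80, 83, 83) -> Output: (4, 240, 42, 42)

Answer: (4, 240, 42, 42)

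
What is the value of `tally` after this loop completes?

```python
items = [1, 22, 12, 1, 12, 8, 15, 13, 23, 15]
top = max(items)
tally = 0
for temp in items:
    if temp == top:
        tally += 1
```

Count of max value 23 in [1, 22, 12, 1, 12, 8, 15, 13, 23, 15]
`tally` takes the values: 0 → 1

Answer: 1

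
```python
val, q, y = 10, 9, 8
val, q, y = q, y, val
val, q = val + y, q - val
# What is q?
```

Trace:
`val, q, y = 10, 9, 8` → val = 10; q = 9; y = 8
`val, q, y = q, y, val` → val = 9; q = 8; y = 10
`val, q = val + y, q - val` → val = 19; q = -1
So q = -1

Answer: -1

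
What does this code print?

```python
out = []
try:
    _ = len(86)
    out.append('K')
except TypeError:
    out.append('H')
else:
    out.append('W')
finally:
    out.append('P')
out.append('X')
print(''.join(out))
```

Execution trace: 'H' (except TypeError) → 'P' (finally) → 'X' (after the try/except). Output: HPX

Answer: HPX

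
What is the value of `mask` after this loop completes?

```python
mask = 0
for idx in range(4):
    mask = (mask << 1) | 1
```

Build 4 consecutive 1-bits: 0b1111
`mask` takes the values: 0 → 1 → 3 → 7 → 15

Answer: 15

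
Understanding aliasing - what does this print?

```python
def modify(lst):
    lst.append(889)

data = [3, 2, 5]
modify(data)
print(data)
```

Key concept: function modifies passed list.
Step by step:
`data = [3, 2, 5]` → data = [3, 2, 5]
`modify(data)` → data = [3, 2, 5, 889]
`print(data)` → prints [3, 2, 5, 889]

Answer: [3, 2, 5, 889]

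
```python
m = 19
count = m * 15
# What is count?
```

Trace:
`m = 19` → m = 19
`count = m * 15` → count = 285
So count = 285

Answer: 285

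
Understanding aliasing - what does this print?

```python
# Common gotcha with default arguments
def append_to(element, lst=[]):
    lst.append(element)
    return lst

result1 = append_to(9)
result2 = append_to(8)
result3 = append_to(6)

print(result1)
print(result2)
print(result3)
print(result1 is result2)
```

Key concept: mutable default argument gotcha.
Step by step:
`result1 = append_to(9)` → result1 = [9]
`result2 = append_to(8)` → result1 = [9, 8] (same object as result2); result2 = [9, 8] (same object as result1)
`result3 = append_to(6)` → result1 = [9, 8, 6] (same object as result2, result3); result2 = [9, 8, 6] (same object as result1, result3); result3 = [9, 8, 6] (same object as result1, result2)
`print(result1)` → prints [9, 8, 6]
`print(result2)` → prints [9, 8, 6]
`print(result3)` → prints [9, 8, 6]
`print(result1 is result2)` → prints True

Answer:
[9, 8, 6]
[9, 8, 6]
[9, 8, 6]
True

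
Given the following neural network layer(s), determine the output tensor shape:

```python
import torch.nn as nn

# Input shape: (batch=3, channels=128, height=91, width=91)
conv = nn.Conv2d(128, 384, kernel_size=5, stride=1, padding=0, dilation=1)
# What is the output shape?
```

Input: (3, 128, 91, 91) -> Output: (3, 384, 87, 87)

Answer: (3, 384, 87, 87)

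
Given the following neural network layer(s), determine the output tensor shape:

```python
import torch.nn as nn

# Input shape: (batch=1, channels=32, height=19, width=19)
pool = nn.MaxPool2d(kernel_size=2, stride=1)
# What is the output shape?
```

Input: (1, 32, 19, 19) -> Output: (1, 32, 18, 18)

Answer: (1, 32, 18, 18)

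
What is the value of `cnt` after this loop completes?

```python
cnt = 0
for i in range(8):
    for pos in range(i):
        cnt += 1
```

Triangle number: 0+1+2+...+7
`cnt` takes the values: 0 → 1 → 2 → 3 → 4 → 5 → 6 → 7 → 8 → 9 → 10 → 11 → 12 → 13 → 14 → 15 → 16 → 17 → 18 → 19 → 20 → 21 → 22 → 23 → 24 → 25 → 26 → 27 → 28

Answer: 28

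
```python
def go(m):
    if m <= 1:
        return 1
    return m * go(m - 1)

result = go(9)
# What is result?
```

go(9) = 9 * 8 * 7 * 6 * 5 * 4 * 3 * 2 * 1 = 362880

Answer: 362880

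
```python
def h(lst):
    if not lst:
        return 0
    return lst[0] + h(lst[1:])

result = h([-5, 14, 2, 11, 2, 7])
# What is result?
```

(-5) + 14 + 2 + 11 + 2 + 7 + 0 = 31

Answer: 31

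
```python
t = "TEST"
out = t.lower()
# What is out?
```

Trace:
`t = "TEST"` → t = 'TEST'
`out = t.lower()` → out = 'test'
So out = 'test'

Answer: 'test'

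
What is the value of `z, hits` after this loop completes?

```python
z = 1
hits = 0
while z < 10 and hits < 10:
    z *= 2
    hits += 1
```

Double until >= 10 or 10 iterations
`z, hits` takes the values: (1, 0) → (2, 0) → (2, 1) → (4, 1) → (4, 2) → (8, 2) → (8, 3) → (16, 3) → (16, 4)

Answer: 16, 4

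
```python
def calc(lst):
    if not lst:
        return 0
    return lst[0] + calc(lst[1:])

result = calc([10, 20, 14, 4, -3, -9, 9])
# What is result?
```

10 + 20 + 14 + 4 + (-3) + (-9) + 9 + 0 = 45

Answer: 45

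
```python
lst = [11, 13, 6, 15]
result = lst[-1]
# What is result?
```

Trace:
`lst = [11, 13, 6, 15]` → lst = [11, 13, 6, 15]
`result = lst[-1]` → result = 15
So result = 15

Answer: 15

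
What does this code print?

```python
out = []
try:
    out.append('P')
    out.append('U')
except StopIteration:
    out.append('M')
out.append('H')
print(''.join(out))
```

Execution trace: 'P' (try body) → 'U' (try body, no exception) → 'H' (after the try/except). Output: PUH

Answer: PUH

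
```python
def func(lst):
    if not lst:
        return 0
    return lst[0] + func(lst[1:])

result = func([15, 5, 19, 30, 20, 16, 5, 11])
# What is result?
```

15 + 5 + 19 + 30 + 20 + 16 + 5 + 11 + 0 = 121

Answer: 121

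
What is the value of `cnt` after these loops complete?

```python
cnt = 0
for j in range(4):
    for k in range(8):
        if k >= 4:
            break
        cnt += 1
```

Inner breaks at 4, outer runs 4 times
`cnt` takes the values: 0 → 1 → 2 → 3 → 4 → 5 → 6 → 7 → 8 → 9 → 10 → 11 → 12 → 13 → 14 → 15 → 16

Answer: 16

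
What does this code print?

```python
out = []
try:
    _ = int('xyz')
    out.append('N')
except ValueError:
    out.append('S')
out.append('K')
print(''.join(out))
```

Execution trace: 'S' (except ValueError) → 'K' (after the try/except). Output: SK

Answer: SK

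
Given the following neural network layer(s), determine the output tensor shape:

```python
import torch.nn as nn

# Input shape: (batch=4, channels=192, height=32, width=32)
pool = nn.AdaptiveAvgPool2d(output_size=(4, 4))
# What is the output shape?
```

Input: (4, 192, 32, 32) -> Output: (4, 192, 4, 4)

Answer: (4, 192, 4, 4)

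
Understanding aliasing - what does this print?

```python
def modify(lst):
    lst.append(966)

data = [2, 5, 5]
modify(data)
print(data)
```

Key concept: function modifies passed list.
Step by step:
`data = [2, 5, 5]` → data = [2, 5, 5]
`modify(data)` → data = [2, 5, 5, 966]
`print(data)` → prints [2, 5, 5, 966]

Answer: [2, 5, 5, 966]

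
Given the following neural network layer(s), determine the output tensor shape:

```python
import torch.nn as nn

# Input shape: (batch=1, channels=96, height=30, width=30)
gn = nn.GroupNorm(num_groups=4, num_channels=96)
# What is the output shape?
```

Input: (1, 96, 30, 30) -> Output: (1, 96, 30, 30)

Answer: (1, 96, 30, 30)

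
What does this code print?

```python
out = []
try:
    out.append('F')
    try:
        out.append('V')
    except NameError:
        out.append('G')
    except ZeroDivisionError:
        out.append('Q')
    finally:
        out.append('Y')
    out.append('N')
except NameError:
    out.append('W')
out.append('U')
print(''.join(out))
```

Execution trace: 'F' (try body) → 'V' (inner try body, no exception) → 'Y' (inner finally) → 'N' (try body, no exception) → 'U' (after the try/except). Output: FVYNU

Answer: FVYNU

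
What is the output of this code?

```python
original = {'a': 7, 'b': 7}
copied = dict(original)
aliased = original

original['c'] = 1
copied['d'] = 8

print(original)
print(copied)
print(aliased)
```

Key concept: dict() creates copy, assignment creates alias.
Step by step:
`original = {'a': 7, 'b': 7}` → original = {'a': 7, 'b': 7}
`copied = dict(original)` → copied = {'a': 7, 'b': 7}
`aliased = original` → aliased = {'a': 7, 'b': 7} (same object as original)
`original['c'] = 1` → original = {'a': 7, 'b': 7, 'c': 1} (same object as aliased); aliased = {'a': 7, 'b': 7, 'c': 1} (same object as original)
`copied['d'] = 8` → copied = {'a': 7, 'b': 7, 'd': 8}
`print(original)` → prints {'a': 7, 'b': 7, 'c': 1}
`print(copied)` → prints {'a': 7, 'b': 7, 'd': 8}
`print(aliased)` → prints {'a': 7, 'b': 7, 'c': 1}

Answer:
{'a': 7, 'b': 7, 'c': 1}
{'a': 7, 'b': 7, 'd': 8}
{'a': 7, 'b': 7, 'c': 1}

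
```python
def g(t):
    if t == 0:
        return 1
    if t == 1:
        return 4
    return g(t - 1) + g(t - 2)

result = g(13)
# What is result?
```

Build up from base cases: g(0)=1, g(1)=4, g(2)=5, g(3)=9, g(4)=14, g(5)=23, g(6)=37, ..., g(13)=1076

Answer: 1076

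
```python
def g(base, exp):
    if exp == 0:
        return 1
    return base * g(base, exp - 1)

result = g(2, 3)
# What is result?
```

g(2, 3) = 2 * 2 * 2 = 8

Answer: 8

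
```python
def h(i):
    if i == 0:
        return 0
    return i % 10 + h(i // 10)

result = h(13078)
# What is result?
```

Sum of digits of 13078: 8 + 7 + 0 + 3 + 1 = 19

Answer: 19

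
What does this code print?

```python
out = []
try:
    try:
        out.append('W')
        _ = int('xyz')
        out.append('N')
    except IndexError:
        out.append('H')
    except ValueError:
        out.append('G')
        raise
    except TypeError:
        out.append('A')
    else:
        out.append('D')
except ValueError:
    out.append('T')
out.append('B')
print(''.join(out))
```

Execution trace: 'W' (inner try body) → 'G' (inner except ValueError) → 'T' (outer except ValueError) → 'B' (after the try/except). Output: WGTB

Answer: WGTB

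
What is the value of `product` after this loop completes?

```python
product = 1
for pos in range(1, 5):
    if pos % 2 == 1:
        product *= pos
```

Product of odd numbers 1 to 4
`product` takes the values: 1 → 3

Answer: 3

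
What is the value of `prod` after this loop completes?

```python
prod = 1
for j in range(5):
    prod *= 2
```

2^5 = 32
`prod` takes the values: 1 → 2 → 4 → 8 → 16 → 32

Answer: 32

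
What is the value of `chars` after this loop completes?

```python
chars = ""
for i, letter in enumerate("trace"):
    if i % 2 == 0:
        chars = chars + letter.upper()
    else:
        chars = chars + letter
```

Uppercase even positions in 'trace'
`chars` takes the values: "" → "T" → "Tr" → "TrA" → "TrAc" → "TrAcE"

Answer: "TrAcE"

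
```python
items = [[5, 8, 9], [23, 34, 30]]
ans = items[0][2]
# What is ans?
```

Trace:
`items = [[5, 8, 9], [23, 34, 30]]` → items = [[5, 8, 9], [23, 34, 30]]
`ans = items[0][2]` → ans = 9
So ans = 9

Answer: 9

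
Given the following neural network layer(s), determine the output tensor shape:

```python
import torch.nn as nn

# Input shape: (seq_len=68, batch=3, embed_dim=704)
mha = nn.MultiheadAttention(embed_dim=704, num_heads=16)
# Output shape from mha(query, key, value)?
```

Input: (68, 3, 704) -> Output: (68, 3, 704)

Answer: (68, 3, 704)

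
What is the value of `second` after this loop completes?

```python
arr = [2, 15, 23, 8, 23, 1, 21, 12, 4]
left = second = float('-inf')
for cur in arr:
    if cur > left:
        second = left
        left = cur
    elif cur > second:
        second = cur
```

Second largest (with repeats) in [2, 15, 23, 8, 23, 1, 21, 12, 4]
`second` takes the values: -inf → 2 → 15 → 23

Answer: 23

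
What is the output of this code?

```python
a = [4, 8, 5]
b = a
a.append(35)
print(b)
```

Key concept: basic list aliasing.
Step by step:
`a = [4, 8, 5]` → a = [4, 8, 5]
`b = a` → b = [4, 8, 5] (same object as a)
`a.append(35)` → a = [4, 8, 5, 35] (same object as b); b = [4, 8, 5, 35] (same object as a)
`print(b)` → prints [4, 8, 5, 35]

Answer: [4, 8, 5, 35]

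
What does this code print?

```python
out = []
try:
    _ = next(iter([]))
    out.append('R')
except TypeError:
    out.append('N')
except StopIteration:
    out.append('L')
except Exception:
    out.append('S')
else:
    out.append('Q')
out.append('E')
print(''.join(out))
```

Execution trace: 'L' (except StopIteration) → 'E' (after the try/except). Output: LE

Answer: LE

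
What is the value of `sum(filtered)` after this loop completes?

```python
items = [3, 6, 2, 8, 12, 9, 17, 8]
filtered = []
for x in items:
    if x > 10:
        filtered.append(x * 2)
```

Sum of doubled values > 10
`filtered` takes the values: [] → [24] → [24, 34]
So `sum(filtered)` = 58

Answer: 58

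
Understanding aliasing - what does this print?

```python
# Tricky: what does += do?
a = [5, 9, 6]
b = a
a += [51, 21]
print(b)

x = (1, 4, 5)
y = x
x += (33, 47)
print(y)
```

Key concept: += behavior differs for mutable vs immutable.
Step by step:
`a = [5, 9, 6]` → a = [5, 9, 6]
`b = a` → b = [5, 9, 6] (same object as a)
`a += [51, 21]` → a = [5, 9, 6, 51, 21] (same object as b); b = [5, 9, 6, 51, 21] (same object as a)
`print(b)` → prints [5, 9, 6, 51, 21]
`x = (1, 4, 5)` → x = (1, 4, 5)
`y = x` → y = (1, 4, 5)
`x += (33, 47)` → x = (1, 4, 5, 33, 47)
`print(y)` → prints (1, 4, 5)

Answer:
[5, 9, 6, 51, 21]
(1, 4, 5)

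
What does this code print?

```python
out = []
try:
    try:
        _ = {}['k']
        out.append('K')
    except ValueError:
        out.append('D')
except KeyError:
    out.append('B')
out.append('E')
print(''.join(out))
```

Execution trace: 'B' (outer except KeyError) → 'E' (after the try/except). Output: BE

Answer: BE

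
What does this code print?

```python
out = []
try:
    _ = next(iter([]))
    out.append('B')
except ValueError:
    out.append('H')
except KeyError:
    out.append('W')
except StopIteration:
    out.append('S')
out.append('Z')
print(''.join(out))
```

Execution trace: 'S' (except StopIteration) → 'Z' (after the try/except). Output: SZ

Answer: SZ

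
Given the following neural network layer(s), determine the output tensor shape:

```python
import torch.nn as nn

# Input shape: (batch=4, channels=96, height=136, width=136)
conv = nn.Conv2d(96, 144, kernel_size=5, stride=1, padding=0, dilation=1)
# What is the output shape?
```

Input: (4, 96, 136, 136) -> Output: (4, 144, 132, 132)

Answer: (4, 144, 132, 132)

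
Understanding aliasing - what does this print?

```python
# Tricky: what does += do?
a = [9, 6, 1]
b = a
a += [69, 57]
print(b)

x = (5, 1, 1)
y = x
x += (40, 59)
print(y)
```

Key concept: += behavior differs for mutable vs immutable.
Step by step:
`a = [9, 6, 1]` → a = [9, 6, 1]
`b = a` → b = [9, 6, 1] (same object as a)
`a += [69, 57]` → a = [9, 6, 1, 69, 57] (same object as b); b = [9, 6, 1, 69, 57] (same object as a)
`print(b)` → prints [9, 6, 1, 69, 57]
`x = (5, 1, 1)` → x = (5, 1, 1)
`y = x` → y = (5, 1, 1)
`x += (40, 59)` → x = (5, 1, 1, 40, 59)
`print(y)` → prints (5, 1, 1)

Answer:
[9, 6, 1, 69, 57]
(5, 1, 1)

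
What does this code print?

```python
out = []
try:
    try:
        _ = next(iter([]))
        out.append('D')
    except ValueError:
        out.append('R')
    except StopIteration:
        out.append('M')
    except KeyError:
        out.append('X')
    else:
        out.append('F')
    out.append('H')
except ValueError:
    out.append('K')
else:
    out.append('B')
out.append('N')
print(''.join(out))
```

Execution trace: 'M' (inner except StopIteration) → 'H' (try body, no exception) → 'B' (else) → 'N' (after the try/except). Output: MHBN

Answer: MHBN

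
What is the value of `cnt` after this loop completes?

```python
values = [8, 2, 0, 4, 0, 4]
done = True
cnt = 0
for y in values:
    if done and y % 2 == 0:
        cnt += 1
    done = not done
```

Count even values at even positions
`cnt` takes the values: 0 → 1 → 2 → 3

Answer: 3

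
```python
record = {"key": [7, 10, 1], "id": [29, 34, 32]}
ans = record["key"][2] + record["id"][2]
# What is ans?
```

Trace:
`record = {"key": [7, 10, 1], "id": [29, 34, 32]}` → record = {'key': [7, 10, 1], 'id': [29, 34, 32]}
`ans = record["key"][2] + record["id"][2]` → ans = 33
So ans = 33

Answer: 33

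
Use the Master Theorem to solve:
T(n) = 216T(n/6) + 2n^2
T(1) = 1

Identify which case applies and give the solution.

a=216, b=6, f(n)=2n^2. log_6(216) = 3. Since c=2 < 3, Case 1 applies: T(n) = Θ(n^log_b(a)) = O(n^3).

Answer: O(n^3) - Case 1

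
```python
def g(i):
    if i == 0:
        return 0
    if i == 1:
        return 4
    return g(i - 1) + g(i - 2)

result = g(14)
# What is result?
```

Build up from base cases: g(0)=0, g(1)=4, g(2)=4, g(3)=8, g(4)=12, g(5)=20, g(6)=32, ..., g(14)=1508

Answer: 1508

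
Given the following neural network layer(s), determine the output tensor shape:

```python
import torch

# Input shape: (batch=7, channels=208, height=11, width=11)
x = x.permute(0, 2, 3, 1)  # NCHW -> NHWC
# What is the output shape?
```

Input: (7, 208, 11, 11) -> Output: (7, 11, 11, 208)

Answer: (7, 11, 11, 208)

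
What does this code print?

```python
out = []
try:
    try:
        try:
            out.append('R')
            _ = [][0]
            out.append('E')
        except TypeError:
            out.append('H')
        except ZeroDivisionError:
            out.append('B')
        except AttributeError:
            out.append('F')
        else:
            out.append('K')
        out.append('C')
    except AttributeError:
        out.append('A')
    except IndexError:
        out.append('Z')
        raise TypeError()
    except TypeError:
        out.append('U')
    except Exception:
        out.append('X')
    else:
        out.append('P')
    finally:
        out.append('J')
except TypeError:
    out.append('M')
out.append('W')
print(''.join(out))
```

Execution trace: 'R' (inner try body) → 'Z' (except IndexError) → 'J' (finally) → 'M' (outer except TypeError) → 'W' (after the try/except). Output: RZJMW

Answer: RZJMW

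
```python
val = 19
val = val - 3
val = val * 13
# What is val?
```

Trace:
`val = 19` → val = 19
`val = val - 3` → val = 16
`val = val * 13` → val = 208
So val = 208

Answer: 208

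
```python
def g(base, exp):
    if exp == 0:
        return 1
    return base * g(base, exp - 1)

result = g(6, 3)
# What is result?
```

g(6, 3) = 6 * 6 * 6 = 216

Answer: 216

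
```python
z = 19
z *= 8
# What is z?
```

Trace:
`z = 19` → z = 19
`z *= 8` → z = 152
So z = 152

Answer: 152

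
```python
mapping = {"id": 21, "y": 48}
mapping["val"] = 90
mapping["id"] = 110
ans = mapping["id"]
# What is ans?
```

Trace:
`mapping = {"id": 21, "y": 48}` → mapping = {'id': 21, 'y': 48}
`mapping["val"] = 90` → mapping = {'id': 21, 'y': 48, 'val': 90}
`mapping["id"] = 110` → mapping = {'id': 110, 'y': 48, 'val': 90}
`ans = mapping["id"]` → ans = 110
So ans = 110

Answer: 110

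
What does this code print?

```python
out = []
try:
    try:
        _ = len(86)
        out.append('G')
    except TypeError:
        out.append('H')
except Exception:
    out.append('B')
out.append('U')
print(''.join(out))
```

Execution trace: 'H' (inner except TypeError) → 'U' (after the try/except). Output: HU

Answer: HU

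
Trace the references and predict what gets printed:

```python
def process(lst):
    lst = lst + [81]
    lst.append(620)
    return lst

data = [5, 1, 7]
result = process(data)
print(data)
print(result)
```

Key concept: rebinding parameter vs mutation.
Step by step:
`data = [5, 1, 7]` → data = [5, 1, 7]
`result = process(data)` → result = [5, 1, 7, 81, 620]
`print(data)` → prints [5, 1, 7]
`print(result)` → prints [5, 1, 7, 81, 620]

Answer:
[5, 1, 7]
[5, 1, 7, 81, 620]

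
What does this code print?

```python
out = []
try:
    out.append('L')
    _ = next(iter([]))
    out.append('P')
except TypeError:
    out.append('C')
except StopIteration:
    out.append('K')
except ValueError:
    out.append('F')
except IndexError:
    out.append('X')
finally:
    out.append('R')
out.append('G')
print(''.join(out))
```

Execution trace: 'L' (try body) → 'K' (except StopIteration) → 'R' (finally) → 'G' (after the try/except). Output: LKRG

Answer: LKRG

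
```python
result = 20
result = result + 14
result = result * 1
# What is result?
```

Trace:
`result = 20` → result = 20
`result = result + 14` → result = 34
`result = result * 1` → result = 34
So result = 34

Answer: 34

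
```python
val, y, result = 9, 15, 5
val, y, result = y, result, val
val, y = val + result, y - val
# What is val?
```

Trace:
`val, y, result = 9, 15, 5` → val = 9; y = 15; result = 5
`val, y, result = y, result, val` → val = 15; y = 5; result = 9
`val, y = val + result, y - val` → val = 24; y = -10
So val = 24

Answer: 24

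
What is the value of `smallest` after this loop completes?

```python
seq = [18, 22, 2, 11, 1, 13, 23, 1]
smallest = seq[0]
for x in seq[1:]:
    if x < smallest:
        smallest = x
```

Minimum of [18, 22, 2, 11, 1, 13, 23, 1]
`smallest` takes the values: 18 → 2 → 1

Answer: 1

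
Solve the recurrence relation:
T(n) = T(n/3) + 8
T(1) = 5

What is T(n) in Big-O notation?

Each step divides n by 3 and adds 8. After log_3(n) steps we reach T(1)=5. So T(n) = 8·log_3(n) + 5 = O(log n).

Answer: O(log n)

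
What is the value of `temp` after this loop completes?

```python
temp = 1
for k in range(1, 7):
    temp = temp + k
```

Start at 1, add 1 through 6
`temp` takes the values: 1 → 2 → 4 → 7 → 11 → 16 → 22

Answer: 22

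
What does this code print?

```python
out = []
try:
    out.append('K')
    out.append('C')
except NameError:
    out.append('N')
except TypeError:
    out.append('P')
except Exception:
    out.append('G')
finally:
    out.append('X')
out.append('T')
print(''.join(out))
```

Execution trace: 'K' (try body) → 'C' (try body, no exception) → 'X' (finally) → 'T' (after the try/except). Output: KCXT

Answer: KCXT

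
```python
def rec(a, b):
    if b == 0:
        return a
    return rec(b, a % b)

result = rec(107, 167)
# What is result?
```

rec(107, 167) -> rec(167, 107) -> rec(107, 60) -> rec(60, 47) -> rec(47, 13) -> rec(13, 8) -> rec(8, 5) -> rec(5, 3) -> rec(3, 2) -> rec(2, 1) -> rec(1, 0) -> 1

Answer: 1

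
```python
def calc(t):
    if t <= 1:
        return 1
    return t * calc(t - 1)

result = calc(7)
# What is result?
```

calc(7) = 7 * 6 * 5 * 4 * 3 * 2 * 1 = 5040

Answer: 5040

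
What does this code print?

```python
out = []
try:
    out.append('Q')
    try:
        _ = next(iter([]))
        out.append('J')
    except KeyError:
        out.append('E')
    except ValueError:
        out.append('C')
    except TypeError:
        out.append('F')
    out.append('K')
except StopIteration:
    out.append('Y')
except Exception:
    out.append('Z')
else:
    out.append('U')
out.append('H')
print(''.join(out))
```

Execution trace: 'Q' (try body) → 'Y' (except StopIteration) → 'H' (after the try/except). Output: QYH

Answer: QYH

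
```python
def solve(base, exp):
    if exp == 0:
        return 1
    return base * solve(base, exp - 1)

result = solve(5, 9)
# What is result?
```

solve(5, 9) = 5 * 5 * 5 * 5 * 5 * 5 * 5 * 5 * 5 = 1953125

Answer: 1953125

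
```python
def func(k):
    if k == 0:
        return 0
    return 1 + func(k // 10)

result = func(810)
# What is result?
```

Count of digits of 810: 3

Answer: 3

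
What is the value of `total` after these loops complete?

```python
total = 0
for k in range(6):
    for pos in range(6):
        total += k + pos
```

Sum of all k+pos for k,pos in 6x6
`total` takes the values: 0 → 1 → 3 → 6 → 10 → 15 → 16 → 18 → 21 → 25 → 30 → 36 → 38 → 41 → 45 → 50 → 56 → 63 → 66 → 70 → 75 → 81 → 88 → 96 → 100 → 105 → 111 → 118 → 126 → 135 → 140 → 146 → 153 → 161 → 170 → 180

Answer: 180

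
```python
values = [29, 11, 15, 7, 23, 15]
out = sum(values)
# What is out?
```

Trace:
`values = [29, 11, 15, 7, 23, 15]` → values = [29, 11, 15, 7, 23, 15]
`out = sum(values)` → out = 100
So out = 100

Answer: 100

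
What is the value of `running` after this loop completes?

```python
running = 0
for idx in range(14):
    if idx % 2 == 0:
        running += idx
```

Sum of even numbers 0 to 13
`running` takes the values: 0 → 2 → 6 → 12 → 20 → 30 → 42

Answer: 42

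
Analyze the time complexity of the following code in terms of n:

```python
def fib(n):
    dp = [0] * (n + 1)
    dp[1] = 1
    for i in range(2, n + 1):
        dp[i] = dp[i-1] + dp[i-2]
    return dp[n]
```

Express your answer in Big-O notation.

This is Dynamic programming Fibonacci. Time complexity: O(n).

Answer: O(n)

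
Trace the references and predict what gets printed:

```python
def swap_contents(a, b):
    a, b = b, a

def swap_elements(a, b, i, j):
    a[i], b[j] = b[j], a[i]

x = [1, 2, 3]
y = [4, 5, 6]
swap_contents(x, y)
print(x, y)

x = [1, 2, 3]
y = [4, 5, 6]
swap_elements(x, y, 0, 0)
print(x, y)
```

Key concept: parameter rebinding vs mutation.
Step by step:
`x = [1, 2, 3]` → x = [1, 2, 3]
`y = [4, 5, 6]` → y = [4, 5, 6]
`swap_contents(x, y)` → no visible change to tracked variables
`print(x, y)` → prints [1, 2, 3] [4, 5, 6]
`x = [1, 2, 3]` → x = [1, 2, 3]
`y = [4, 5, 6]` → y = [4, 5, 6]
`swap_elements(x, y, 0, 0)` → x = [4, 2, 3]; y = [1, 5, 6]
`print(x, y)` → prints [4, 2, 3] [1, 5, 6]

Answer:
[1, 2, 3] [4, 5, 6]
[4, 2, 3] [1, 5, 6]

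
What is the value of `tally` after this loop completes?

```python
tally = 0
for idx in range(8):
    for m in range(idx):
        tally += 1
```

Triangle number: 0+1+2+...+7
`tally` takes the values: 0 → 1 → 2 → 3 → 4 → 5 → 6 → 7 → 8 → 9 → 10 → 11 → 12 → 13 → 14 → 15 → 16 → 17 → 18 → 19 → 20 → 21 → 22 → 23 → 24 → 25 → 26 → 27 → 28

Answer: 28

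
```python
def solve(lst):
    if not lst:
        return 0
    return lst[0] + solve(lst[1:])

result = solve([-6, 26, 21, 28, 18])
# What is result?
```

(-6) + 26 + 21 + 28 + 18 + 0 = 87

Answer: 87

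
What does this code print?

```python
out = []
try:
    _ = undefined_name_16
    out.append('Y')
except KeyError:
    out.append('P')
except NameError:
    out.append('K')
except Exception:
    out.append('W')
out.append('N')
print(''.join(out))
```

Execution trace: 'K' (except NameError) → 'N' (after the try/except). Output: KN

Answer: KN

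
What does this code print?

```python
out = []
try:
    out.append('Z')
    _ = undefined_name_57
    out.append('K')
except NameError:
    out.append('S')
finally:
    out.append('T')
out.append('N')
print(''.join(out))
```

Execution trace: 'Z' (try body) → 'S' (except NameError) → 'T' (finally) → 'N' (after the try/except). Output: ZSTN

Answer: ZSTN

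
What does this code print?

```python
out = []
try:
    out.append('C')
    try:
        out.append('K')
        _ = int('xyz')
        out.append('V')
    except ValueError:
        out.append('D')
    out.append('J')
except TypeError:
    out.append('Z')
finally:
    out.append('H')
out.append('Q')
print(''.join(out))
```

Execution trace: 'C' (try body) → 'K' (inner try body) → 'D' (inner except ValueError) → 'J' (try body, no exception) → 'H' (finally) → 'Q' (after the try/except). Output: CKDJHQ

Answer: CKDJHQ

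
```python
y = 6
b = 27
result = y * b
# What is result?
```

Trace:
`y = 6` → y = 6
`b = 27` → b = 27
`result = y * b` → result = 162
So result = 162

Answer: 162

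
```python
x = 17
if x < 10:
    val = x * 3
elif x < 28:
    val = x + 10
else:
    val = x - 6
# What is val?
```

Trace:
`x = 17` → x = 17
`if x < 10: ...` → x < 10 is False, x < 28 is True → val = 27
So val = 27

Answer: 27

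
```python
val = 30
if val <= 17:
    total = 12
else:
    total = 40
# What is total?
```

Trace:
`val = 30` → val = 30
`if val <= 17: ...` → val <= 17 is False, take else branch → total = 40
So total = 40

Answer: 40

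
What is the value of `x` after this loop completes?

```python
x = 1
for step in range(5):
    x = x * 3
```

Multiply by 3, 5 times: 1 * 3^5 = 243
`x` takes the values: 1 → 3 → 9 → 27 → 81 → 243

Answer: 243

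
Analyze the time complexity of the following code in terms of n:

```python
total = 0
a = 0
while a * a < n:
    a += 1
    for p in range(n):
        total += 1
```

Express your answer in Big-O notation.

Each loop level contributes: √n × n. Multiplying the contributions gives O(n√n).

Answer: O(n√n)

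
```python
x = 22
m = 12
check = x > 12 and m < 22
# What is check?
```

Trace:
`x = 22` → x = 22
`m = 12` → m = 12
`check = x > 12 and m < 22` → check = True
So check = True

Answer: True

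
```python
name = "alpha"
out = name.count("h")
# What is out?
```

Trace:
`name = "alpha"` → name = 'alpha'
`out = name.count("h")` → out = 1
So out = 1

Answer: 1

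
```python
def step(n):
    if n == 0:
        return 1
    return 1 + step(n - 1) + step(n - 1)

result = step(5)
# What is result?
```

step(n) = 1 + 2·step(n-1), step(0)=1. Closed form: (1+1)·2^5 - 1 = 63.

Answer: 63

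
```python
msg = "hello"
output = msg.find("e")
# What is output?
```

Trace:
`msg = "hello"` → msg = 'hello'
`output = msg.find("e")` → output = 1
So output = 1

Answer: 1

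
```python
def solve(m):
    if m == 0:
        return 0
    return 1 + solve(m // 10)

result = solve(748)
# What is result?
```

Count of digits of 748: 3

Answer: 3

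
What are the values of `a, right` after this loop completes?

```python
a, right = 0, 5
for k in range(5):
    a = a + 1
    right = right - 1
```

a goes 0→5, right goes 5→0
`a, right` takes the values: (0, 5) → (1, 5) → (1, 4) → (2, 4) → (2, 3) → (3, 3) → (3, 2) → (4, 2) → (4, 1) → (5, 1) → (5, 0)

Answer: 5, 0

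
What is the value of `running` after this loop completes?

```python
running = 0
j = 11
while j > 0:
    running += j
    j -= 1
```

Sum 11 down to 1
`running` takes the values: 0 → 11 → 21 → 30 → 38 → 45 → 51 → 56 → 60 → 63 → 65 → 66

Answer: 66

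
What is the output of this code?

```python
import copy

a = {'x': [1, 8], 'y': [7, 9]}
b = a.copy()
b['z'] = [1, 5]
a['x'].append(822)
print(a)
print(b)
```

Key concept: shallow copy of dict with mutable values.
Step by step:
`a = {'x': [1, 8], 'y': [7, 9]}` → a = {'x': [1, 8], 'y': [7, 9]}
`b = a.copy()` → b = {'x': [1, 8], 'y': [7, 9]}
`b['z'] = [1, 5]` → b = {'x': [1, 8], 'y': [7, 9], 'z': [1, 5]}
`a['x'].append(822)` → a = {'x': [1, 8, 822], 'y': [7, 9]}; b = {'x': [1, 8, 822], 'y': [7, 9], 'z': [1, 5]}
`print(a)` → prints {'x': [1, 8, 822], 'y': [7, 9]}
`print(b)` → prints {'x': [1, 8, 822], 'y': [7, 9], 'z': [1, 5]}

Answer:
{'x': [1, 8, 822], 'y': [7, 9]}
{'x': [1, 8, 822], 'y': [7, 9], 'z': [1, 5]}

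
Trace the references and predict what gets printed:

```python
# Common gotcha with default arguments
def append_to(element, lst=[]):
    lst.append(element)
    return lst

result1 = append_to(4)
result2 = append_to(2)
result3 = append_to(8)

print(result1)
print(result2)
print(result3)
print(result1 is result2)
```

Key concept: mutable default argument gotcha.
Step by step:
`result1 = append_to(4)` → result1 = [4]
`result2 = append_to(2)` → result1 = [4, 2] (same object as result2); result2 = [4, 2] (same object as result1)
`result3 = append_to(8)` → result1 = [4, 2, 8] (same object as result2, result3); result2 = [4, 2, 8] (same object as result1, result3); result3 = [4, 2, 8] (same object as result1, result2)
`print(result1)` → prints [4, 2, 8]
`print(result2)` → prints [4, 2, 8]
`print(result3)` → prints [4, 2, 8]
`print(result1 is result2)` → prints True

Answer:
[4, 2, 8]
[4, 2, 8]
[4, 2, 8]
True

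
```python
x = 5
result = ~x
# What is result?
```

Trace:
`x = 5` → x = 5
`result = ~x` → result = -6
So result = -6

Answer: -6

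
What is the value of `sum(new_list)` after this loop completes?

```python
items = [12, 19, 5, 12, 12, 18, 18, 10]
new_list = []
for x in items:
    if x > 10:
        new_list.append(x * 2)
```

Sum of doubled values > 10
`new_list` takes the values: [] → [24] → [24, 38] → [24, 38, 24] → [24, 38, 24, 24] → [24, 38, 24, 24, 36] → [24, 38, 24, 24, 36, 36]
So `sum(new_list)` = 182

Answer: 182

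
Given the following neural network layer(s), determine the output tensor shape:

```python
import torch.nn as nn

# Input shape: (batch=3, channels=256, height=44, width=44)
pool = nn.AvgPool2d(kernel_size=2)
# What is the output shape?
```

Input: (3, 256, 44, 44) -> Output: (3, 256, 22, 22)

Answer: (3, 256, 22, 22)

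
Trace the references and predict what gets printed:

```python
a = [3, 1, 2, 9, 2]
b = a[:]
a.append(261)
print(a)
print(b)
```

Key concept: slice [:] creates copy.
Step by step:
`a = [3, 1, 2, 9, 2]` → a = [3, 1, 2, 9, 2]
`b = a[:]` → b = [3, 1, 2, 9, 2]
`a.append(261)` → a = [3, 1, 2, 9, 2, 261]
`print(a)` → prints [3, 1, 2, 9, 2, 261]
`print(b)` → prints [3, 1, 2, 9, 2]

Answer:
[3, 1, 2, 9, 2, 261]
[3, 1, 2, 9, 2]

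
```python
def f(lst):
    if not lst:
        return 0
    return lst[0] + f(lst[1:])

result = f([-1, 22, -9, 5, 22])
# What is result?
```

(-1) + 22 + (-9) + 5 + 22 + 0 = 39

Answer: 39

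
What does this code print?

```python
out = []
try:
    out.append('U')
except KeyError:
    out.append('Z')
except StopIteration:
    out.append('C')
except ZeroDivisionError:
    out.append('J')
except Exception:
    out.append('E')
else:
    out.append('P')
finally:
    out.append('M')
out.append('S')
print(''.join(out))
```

Execution trace: 'U' (try body, no exception) → 'P' (else) → 'M' (finally) → 'S' (after the try/except). Output: UPMS

Answer: UPMS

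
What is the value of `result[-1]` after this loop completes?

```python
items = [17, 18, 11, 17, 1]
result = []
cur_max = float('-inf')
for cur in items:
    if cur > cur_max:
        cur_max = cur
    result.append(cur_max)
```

Running max ends at 18
`result` takes the values: [] → [17] → [17, 18] → [17, 18, 18] → [17, 18, 18, 18] → [17, 18, 18, 18, 18]
So `result[-1]` = 18

Answer: 18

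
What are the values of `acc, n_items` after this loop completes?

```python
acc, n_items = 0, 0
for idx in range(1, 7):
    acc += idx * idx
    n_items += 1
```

Sum of squares and count
`acc, n_items` takes the values: (0, 0) → (1, 0) → (1, 1) → (5, 1) → (5, 2) → (14, 2) → (14, 3) → (30, 3) → (30, 4) → (55, 4) → (55, 5) → (91, 5) → (91, 6)

Answer: 91, 6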